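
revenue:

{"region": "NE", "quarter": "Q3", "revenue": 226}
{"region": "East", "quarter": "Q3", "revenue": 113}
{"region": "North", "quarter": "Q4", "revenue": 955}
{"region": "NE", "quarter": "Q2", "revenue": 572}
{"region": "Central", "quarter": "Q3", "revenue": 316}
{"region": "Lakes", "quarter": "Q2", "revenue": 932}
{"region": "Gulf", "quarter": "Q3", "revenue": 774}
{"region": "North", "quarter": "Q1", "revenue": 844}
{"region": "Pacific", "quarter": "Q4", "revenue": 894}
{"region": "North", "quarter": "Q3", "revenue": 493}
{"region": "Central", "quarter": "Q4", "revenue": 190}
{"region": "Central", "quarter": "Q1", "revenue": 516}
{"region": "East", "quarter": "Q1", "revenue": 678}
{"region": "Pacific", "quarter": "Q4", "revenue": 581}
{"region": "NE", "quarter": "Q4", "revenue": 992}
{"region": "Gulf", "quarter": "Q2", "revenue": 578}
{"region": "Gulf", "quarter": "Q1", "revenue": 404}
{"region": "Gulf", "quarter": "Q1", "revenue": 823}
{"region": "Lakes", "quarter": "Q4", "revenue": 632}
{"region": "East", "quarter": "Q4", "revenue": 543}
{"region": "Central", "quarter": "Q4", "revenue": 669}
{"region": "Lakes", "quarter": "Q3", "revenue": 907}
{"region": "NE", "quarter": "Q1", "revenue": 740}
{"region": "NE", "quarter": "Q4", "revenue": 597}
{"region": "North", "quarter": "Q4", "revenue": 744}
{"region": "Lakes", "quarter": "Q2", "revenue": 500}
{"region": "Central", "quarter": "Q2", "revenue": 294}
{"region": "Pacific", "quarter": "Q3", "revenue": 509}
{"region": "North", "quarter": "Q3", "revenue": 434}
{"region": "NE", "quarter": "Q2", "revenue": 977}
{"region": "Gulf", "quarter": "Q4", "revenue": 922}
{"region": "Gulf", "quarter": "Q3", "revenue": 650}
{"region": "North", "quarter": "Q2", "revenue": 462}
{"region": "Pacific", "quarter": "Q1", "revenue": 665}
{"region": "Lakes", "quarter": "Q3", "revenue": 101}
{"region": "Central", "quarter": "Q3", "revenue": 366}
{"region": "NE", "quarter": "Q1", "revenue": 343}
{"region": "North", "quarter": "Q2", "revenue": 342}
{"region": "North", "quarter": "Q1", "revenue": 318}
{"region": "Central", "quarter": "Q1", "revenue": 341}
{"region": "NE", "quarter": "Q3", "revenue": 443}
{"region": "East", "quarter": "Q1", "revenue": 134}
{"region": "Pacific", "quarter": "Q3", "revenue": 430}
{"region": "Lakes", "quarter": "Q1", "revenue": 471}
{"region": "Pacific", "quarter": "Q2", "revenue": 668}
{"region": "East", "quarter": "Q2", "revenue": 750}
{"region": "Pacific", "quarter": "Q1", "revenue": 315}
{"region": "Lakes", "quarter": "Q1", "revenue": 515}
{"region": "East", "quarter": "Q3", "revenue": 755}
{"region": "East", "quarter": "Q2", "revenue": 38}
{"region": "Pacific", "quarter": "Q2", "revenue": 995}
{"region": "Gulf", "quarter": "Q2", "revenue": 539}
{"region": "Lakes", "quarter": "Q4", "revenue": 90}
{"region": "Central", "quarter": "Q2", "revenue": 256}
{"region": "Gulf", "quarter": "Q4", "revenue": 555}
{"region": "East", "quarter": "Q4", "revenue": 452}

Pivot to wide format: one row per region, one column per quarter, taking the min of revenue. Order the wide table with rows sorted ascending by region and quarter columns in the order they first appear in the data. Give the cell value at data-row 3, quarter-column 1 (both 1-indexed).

With rows sorted ascending by region, row 3 is region=Gulf. quarter columns in first-appearance order: Q3, Q4, Q2, Q1; column 1 is Q3.
Long rows with region=Gulf, quarter=Q3: min(774, 650) = 650.

650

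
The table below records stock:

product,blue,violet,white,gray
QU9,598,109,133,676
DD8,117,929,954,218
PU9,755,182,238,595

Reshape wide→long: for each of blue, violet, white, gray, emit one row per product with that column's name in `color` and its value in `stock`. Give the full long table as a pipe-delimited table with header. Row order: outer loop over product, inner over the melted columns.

| product | color | stock |
| QU9 | blue | 598 |
| QU9 | violet | 109 |
| QU9 | white | 133 |
| QU9 | gray | 676 |
| DD8 | blue | 117 |
| DD8 | violet | 929 |
| DD8 | white | 954 |
| DD8 | gray | 218 |
| PU9 | blue | 755 |
| PU9 | violet | 182 |
| PU9 | white | 238 |
| PU9 | gray | 595 |

Each (product, column) pair becomes one row: 3 × 4 = 12 rows.
For example, (QU9, blue) → stock=598.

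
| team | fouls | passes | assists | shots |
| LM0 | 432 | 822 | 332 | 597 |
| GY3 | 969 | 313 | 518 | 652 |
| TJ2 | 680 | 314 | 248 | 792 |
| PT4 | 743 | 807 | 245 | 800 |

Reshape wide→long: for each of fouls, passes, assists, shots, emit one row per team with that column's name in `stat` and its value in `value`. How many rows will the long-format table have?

16

4 team values × 4 melted columns = 16 rows.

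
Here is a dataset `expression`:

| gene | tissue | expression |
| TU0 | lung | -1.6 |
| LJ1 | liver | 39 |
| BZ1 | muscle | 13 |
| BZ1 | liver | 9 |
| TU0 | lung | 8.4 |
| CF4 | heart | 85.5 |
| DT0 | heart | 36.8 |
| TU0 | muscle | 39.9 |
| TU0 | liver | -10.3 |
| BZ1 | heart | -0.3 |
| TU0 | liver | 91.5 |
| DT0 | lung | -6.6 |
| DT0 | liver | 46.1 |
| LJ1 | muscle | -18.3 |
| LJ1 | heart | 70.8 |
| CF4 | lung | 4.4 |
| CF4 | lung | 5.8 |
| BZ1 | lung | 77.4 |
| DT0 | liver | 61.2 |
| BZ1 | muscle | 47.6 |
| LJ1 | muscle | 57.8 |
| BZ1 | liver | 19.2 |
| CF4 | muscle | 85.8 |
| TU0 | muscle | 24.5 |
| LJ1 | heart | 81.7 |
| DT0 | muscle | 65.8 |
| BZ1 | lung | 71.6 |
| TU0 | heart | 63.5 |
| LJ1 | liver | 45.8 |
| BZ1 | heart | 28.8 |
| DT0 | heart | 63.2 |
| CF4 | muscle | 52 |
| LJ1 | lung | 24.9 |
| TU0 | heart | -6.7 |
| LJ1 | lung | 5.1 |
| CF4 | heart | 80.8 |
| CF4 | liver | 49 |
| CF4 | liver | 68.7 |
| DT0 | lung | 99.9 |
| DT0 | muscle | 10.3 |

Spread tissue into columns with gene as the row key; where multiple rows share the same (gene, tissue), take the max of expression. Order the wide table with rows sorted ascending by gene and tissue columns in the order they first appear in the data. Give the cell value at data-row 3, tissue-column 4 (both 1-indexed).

63.2

With rows sorted ascending by gene, row 3 is gene=DT0. tissue columns in first-appearance order: lung, liver, muscle, heart; column 4 is heart.
Long rows with gene=DT0, tissue=heart: max(36.8, 63.2) = 63.2.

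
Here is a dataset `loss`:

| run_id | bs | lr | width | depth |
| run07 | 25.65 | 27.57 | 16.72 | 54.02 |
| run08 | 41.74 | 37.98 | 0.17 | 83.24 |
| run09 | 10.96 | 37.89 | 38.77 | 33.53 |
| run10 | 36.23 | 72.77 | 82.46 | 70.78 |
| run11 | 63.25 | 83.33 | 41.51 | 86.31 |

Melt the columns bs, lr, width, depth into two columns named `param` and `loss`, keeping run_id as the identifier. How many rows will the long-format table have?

5 run_id values × 4 melted columns = 20 rows.

20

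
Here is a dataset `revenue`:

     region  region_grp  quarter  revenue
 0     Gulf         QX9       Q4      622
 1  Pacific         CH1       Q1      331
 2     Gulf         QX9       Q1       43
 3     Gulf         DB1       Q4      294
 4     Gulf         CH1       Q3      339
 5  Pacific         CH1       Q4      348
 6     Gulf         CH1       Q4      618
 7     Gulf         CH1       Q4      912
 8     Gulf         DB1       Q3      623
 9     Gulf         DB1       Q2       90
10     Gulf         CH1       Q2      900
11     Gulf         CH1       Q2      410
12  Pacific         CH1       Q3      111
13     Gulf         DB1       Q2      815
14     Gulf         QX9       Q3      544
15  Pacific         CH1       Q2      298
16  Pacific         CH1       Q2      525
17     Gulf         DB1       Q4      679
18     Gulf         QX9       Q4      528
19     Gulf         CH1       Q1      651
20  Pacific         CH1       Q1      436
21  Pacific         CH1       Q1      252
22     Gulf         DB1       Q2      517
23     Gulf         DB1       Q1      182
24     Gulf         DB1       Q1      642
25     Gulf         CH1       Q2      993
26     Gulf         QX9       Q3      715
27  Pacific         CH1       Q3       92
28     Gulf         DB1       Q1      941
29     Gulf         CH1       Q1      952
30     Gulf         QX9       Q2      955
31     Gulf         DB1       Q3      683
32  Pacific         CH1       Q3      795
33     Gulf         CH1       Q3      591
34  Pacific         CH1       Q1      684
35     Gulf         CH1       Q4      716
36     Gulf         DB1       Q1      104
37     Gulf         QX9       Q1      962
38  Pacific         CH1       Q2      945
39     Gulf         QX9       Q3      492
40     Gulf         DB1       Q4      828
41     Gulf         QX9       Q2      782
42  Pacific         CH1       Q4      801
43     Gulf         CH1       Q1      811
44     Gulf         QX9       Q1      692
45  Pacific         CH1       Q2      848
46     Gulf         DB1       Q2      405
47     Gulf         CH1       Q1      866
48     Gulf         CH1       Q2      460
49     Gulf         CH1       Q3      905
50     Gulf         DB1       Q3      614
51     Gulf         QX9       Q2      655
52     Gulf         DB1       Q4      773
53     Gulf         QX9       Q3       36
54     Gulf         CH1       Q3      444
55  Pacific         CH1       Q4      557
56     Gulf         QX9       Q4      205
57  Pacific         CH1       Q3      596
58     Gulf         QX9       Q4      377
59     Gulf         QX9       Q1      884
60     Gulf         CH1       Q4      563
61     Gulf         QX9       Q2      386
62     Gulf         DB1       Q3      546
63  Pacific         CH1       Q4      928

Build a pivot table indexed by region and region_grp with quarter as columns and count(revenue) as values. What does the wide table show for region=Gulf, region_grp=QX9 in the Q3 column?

Rows with region=Gulf, region_grp=QX9 and quarter=Q3: revenue values are 544, 715, 492, 36.
4 rows match — count = 4.

4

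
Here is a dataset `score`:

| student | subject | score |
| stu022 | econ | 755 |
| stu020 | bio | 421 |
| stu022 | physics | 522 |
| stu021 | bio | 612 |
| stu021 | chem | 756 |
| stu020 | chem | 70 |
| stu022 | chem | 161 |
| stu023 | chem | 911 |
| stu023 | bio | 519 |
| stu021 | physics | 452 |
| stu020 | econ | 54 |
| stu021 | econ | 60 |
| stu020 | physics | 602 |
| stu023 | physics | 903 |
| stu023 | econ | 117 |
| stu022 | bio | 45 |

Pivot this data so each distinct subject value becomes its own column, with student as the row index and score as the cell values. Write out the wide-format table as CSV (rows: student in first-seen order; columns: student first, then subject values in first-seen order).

student,econ,bio,physics,chem
stu022,755,45,522,161
stu020,54,421,602,70
stu021,60,612,452,756
stu023,117,519,903,911

Columns: student plus the 4 distinct subject values (econ, bio, physics, chem).
For example, row stu022 column econ takes score=755 from the long row (stu022, econ).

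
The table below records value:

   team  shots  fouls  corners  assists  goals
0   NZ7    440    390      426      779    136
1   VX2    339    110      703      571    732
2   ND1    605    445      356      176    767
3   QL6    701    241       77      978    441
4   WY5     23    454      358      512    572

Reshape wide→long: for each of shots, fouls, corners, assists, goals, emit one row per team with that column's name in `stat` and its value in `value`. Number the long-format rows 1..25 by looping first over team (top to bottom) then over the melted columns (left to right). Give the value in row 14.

176

25 rows total (5 × 5). Row 14: index ⌊(14-1)/5⌋ = 2 into team → ND1; (14-1) mod 5 = 3 into the melted columns → assists.
So row 14 is (ND1, assists, 176); value = 176.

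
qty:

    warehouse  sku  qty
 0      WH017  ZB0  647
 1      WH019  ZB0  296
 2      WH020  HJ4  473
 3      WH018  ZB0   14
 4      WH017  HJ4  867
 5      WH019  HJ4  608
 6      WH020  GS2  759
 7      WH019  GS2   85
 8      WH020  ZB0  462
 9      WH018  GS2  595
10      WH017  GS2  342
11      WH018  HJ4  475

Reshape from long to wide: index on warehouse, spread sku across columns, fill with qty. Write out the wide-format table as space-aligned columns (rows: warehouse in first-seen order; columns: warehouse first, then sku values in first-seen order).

Columns: warehouse plus the 3 distinct sku values (ZB0, HJ4, GS2).
For example, row WH017 column ZB0 takes qty=647 from the long row (WH017, ZB0).

warehouse  ZB0  HJ4  GS2
WH017      647  867  342
WH019      296  608  85 
WH020      462  473  759
WH018      14   475  595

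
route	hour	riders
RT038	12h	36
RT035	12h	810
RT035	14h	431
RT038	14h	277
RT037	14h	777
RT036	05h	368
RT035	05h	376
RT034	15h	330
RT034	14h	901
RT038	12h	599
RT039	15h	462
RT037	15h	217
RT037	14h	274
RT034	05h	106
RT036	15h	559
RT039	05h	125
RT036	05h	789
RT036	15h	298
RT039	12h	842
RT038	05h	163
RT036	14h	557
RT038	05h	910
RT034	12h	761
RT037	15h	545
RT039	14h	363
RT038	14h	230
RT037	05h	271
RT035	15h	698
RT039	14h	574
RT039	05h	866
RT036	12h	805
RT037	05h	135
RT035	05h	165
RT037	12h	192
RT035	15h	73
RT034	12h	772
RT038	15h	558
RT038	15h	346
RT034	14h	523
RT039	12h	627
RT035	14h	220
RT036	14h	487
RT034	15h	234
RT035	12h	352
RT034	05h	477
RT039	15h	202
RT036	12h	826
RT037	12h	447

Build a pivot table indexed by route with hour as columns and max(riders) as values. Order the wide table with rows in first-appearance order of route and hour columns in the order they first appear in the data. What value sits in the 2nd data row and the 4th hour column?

With rows in first-appearance order of route, row 2 is route=RT035. hour columns in first-appearance order: 12h, 14h, 05h, 15h; column 4 is 15h.
Long rows with route=RT035, hour=15h: max(698, 73) = 698.

698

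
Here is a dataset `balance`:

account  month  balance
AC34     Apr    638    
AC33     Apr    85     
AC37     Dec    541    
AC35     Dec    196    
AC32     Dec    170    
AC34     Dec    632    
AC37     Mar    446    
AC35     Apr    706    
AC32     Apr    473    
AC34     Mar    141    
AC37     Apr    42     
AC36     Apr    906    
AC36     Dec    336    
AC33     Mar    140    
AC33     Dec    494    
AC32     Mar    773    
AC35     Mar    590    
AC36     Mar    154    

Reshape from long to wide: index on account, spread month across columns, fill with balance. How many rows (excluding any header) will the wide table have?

6

6 distinct account values → 6 rows.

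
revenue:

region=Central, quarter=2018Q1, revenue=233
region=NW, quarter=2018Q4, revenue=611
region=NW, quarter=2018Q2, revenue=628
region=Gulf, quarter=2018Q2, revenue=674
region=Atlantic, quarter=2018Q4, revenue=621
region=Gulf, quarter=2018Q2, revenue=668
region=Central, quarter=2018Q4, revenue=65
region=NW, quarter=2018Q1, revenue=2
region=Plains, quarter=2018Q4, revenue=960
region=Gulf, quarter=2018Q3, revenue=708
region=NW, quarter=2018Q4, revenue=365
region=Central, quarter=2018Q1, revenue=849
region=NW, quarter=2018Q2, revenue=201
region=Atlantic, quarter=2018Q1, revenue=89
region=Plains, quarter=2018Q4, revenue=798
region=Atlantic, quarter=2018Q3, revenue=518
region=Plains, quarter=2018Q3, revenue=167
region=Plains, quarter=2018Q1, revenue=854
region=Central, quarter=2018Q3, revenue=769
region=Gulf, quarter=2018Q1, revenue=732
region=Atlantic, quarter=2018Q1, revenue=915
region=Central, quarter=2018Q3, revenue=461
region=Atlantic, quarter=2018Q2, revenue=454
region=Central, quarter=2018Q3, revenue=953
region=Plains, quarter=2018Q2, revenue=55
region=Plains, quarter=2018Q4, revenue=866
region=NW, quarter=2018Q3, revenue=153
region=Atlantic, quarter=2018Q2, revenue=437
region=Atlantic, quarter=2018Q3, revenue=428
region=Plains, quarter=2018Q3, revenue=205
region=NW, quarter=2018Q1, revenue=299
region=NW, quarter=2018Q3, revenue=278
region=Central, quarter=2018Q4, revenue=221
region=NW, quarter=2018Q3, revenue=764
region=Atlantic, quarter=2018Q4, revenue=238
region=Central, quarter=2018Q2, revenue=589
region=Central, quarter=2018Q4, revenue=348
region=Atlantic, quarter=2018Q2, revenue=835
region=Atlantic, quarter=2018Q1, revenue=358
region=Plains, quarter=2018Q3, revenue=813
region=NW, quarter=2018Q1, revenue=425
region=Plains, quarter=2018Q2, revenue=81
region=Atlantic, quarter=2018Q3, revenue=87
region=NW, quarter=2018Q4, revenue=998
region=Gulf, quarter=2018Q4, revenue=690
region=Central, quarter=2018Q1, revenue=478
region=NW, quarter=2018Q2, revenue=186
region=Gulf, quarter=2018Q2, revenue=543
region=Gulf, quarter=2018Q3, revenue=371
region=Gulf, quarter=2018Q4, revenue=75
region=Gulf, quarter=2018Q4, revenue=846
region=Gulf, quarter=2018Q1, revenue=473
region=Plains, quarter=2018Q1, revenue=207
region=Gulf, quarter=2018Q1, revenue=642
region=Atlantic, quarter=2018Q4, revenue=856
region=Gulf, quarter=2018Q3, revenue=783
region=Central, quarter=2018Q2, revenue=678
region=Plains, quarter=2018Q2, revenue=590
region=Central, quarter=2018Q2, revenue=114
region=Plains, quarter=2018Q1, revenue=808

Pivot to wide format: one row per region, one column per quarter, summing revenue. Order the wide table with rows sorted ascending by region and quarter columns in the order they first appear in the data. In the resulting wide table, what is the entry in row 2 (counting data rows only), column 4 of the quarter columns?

2183

With rows sorted ascending by region, row 2 is region=Central. quarter columns in first-appearance order: 2018Q1, 2018Q4, 2018Q2, 2018Q3; column 4 is 2018Q3.
Long rows with region=Central, quarter=2018Q3: 769 + 461 + 953 = 2183.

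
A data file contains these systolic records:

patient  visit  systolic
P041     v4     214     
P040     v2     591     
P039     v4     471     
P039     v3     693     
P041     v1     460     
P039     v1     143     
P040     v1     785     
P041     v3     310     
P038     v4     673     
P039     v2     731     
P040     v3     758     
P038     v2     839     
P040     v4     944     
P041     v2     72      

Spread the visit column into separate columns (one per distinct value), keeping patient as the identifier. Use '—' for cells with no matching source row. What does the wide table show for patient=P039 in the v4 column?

The long row with patient=P039, visit=v4 has systolic=471.

471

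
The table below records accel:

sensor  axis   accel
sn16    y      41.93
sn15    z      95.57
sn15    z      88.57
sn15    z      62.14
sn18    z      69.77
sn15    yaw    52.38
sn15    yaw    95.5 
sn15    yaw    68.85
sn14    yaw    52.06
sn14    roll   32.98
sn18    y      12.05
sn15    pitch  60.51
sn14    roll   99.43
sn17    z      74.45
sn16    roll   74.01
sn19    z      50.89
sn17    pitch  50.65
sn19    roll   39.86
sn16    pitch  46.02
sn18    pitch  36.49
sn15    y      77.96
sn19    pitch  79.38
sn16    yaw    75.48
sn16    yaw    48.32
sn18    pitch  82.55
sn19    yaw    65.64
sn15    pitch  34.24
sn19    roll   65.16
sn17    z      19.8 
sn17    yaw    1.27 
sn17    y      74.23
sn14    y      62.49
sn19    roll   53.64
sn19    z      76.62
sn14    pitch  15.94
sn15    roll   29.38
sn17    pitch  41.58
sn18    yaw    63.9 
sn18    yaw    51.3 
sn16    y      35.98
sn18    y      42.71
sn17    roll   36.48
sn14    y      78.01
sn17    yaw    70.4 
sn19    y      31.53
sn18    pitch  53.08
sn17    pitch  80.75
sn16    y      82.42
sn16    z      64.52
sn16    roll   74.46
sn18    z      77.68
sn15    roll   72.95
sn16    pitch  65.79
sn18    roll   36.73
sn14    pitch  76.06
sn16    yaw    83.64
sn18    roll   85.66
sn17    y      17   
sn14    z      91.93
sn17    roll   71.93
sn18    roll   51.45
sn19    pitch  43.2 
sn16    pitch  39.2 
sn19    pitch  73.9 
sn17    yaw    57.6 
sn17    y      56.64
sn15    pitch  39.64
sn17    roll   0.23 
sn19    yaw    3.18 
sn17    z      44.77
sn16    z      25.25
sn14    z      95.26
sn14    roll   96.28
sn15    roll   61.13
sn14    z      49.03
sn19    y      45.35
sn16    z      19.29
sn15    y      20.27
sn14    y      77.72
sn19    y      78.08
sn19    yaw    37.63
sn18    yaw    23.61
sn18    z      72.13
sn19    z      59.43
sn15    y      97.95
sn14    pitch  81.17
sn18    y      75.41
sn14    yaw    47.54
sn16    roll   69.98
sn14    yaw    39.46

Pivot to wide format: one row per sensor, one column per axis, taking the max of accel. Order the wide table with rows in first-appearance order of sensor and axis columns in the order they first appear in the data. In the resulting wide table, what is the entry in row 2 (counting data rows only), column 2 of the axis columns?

With rows in first-appearance order of sensor, row 2 is sensor=sn15. axis columns in first-appearance order: y, z, yaw, roll, pitch; column 2 is z.
Long rows with sensor=sn15, axis=z: max(95.57, 88.57, 62.14) = 95.57.

95.57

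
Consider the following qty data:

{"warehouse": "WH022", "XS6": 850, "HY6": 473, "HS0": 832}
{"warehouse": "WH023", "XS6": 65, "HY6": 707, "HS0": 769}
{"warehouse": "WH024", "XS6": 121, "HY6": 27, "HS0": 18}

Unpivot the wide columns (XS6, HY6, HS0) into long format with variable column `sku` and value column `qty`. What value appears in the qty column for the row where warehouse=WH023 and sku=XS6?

Unpivoting turns each (warehouse, wide-column) pair into one long row.
The wide cell at row WH023, column XS6 holds 65, so the long row (WH023, XS6) has qty=65.

65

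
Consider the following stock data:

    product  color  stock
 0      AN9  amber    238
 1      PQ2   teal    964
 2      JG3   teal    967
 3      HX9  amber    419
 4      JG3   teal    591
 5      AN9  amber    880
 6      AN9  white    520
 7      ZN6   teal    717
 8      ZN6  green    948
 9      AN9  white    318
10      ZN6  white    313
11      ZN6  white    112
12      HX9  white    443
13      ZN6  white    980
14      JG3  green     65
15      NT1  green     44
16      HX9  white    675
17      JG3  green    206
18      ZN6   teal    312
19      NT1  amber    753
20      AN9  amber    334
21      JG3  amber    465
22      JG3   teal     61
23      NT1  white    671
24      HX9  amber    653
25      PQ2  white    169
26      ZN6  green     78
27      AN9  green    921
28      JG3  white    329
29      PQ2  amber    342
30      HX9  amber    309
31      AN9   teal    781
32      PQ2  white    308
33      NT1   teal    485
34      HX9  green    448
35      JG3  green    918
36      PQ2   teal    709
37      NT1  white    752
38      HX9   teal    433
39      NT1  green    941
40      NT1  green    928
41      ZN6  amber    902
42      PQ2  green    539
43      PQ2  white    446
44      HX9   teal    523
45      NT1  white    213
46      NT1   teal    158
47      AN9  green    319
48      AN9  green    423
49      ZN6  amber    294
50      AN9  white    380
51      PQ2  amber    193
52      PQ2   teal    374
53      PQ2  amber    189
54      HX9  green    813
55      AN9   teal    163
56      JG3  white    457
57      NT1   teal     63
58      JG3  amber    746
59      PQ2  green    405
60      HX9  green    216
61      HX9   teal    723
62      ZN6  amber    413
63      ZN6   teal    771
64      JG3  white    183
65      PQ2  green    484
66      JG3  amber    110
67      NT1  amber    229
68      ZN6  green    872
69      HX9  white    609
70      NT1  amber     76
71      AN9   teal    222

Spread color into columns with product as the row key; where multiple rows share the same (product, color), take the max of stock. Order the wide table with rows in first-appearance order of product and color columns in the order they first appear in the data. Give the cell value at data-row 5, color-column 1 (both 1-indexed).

With rows in first-appearance order of product, row 5 is product=ZN6. color columns in first-appearance order: amber, teal, white, green; column 1 is amber.
Long rows with product=ZN6, color=amber: max(902, 294, 413) = 902.

902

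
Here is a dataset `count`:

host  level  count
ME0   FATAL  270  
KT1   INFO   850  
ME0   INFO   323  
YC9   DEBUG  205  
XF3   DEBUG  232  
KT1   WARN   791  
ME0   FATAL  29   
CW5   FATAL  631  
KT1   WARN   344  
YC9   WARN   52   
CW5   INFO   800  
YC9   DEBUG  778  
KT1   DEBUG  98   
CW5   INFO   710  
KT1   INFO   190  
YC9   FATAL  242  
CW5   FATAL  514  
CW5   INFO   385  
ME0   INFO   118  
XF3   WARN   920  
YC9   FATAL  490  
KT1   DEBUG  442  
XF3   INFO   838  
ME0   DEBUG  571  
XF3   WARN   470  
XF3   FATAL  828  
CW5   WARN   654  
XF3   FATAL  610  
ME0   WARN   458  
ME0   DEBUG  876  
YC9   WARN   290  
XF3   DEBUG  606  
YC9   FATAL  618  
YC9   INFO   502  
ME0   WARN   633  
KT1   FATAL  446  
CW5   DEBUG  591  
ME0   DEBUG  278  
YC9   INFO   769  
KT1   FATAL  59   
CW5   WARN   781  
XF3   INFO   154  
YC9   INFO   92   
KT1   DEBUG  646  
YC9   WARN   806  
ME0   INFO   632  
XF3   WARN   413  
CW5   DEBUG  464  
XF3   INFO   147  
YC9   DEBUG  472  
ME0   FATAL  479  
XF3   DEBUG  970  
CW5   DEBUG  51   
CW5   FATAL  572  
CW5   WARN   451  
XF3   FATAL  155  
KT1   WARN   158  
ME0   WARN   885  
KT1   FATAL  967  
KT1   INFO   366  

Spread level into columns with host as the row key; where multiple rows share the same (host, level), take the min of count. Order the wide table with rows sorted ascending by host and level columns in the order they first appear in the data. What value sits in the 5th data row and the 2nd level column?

92

With rows sorted ascending by host, row 5 is host=YC9. level columns in first-appearance order: FATAL, INFO, DEBUG, WARN; column 2 is INFO.
Long rows with host=YC9, level=INFO: min(502, 769, 92) = 92.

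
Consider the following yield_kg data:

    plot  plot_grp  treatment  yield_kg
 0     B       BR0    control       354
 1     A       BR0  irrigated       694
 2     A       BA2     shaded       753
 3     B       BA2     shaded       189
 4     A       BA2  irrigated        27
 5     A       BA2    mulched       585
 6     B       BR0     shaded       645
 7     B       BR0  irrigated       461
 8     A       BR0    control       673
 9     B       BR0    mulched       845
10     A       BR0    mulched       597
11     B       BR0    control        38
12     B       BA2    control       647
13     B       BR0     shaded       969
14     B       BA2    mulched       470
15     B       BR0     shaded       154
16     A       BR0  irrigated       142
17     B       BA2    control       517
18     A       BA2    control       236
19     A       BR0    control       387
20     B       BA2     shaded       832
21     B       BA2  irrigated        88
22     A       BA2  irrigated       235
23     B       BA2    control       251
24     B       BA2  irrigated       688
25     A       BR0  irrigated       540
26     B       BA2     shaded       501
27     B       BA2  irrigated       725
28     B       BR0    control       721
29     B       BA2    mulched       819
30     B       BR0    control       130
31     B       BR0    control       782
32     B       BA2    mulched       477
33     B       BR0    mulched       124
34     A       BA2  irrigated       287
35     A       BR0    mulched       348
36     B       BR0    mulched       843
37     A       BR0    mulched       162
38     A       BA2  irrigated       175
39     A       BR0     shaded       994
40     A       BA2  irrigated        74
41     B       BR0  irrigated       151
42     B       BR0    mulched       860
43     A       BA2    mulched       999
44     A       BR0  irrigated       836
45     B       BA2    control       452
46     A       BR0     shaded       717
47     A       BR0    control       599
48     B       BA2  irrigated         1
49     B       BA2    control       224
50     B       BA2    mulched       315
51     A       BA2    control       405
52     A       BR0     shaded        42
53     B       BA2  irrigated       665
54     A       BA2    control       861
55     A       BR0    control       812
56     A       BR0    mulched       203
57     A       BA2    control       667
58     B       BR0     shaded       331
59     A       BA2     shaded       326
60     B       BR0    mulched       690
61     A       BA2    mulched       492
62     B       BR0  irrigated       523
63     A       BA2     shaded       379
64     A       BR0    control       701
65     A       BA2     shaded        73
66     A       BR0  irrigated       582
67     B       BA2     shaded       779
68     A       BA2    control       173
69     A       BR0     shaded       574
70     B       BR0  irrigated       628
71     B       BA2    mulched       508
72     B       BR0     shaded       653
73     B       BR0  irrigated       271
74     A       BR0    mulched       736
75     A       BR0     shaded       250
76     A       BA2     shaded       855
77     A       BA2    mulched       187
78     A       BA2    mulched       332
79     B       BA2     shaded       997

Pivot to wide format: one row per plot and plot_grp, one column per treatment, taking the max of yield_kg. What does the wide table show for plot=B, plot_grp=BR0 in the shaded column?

969

Rows with plot=B, plot_grp=BR0 and treatment=shaded: yield_kg values are 645, 969, 154, 331, 653.
max(645, 969, 154, 331, 653) = 969.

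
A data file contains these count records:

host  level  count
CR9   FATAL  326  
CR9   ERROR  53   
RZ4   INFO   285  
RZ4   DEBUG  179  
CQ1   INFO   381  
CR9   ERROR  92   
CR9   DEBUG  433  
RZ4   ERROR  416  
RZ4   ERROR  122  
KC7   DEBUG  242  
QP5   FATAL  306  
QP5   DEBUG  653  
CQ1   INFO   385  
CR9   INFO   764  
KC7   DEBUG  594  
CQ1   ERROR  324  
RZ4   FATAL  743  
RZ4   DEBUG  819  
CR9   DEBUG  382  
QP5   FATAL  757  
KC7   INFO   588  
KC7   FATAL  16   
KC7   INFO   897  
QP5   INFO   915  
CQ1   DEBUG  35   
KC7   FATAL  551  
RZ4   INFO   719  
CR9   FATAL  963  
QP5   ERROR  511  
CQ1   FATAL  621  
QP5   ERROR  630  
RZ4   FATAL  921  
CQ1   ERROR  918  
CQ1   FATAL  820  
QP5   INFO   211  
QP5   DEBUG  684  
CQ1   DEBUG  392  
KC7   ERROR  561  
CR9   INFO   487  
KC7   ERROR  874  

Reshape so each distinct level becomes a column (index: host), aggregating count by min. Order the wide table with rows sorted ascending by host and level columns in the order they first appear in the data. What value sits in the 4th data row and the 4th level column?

653

With rows sorted ascending by host, row 4 is host=QP5. level columns in first-appearance order: FATAL, ERROR, INFO, DEBUG; column 4 is DEBUG.
Long rows with host=QP5, level=DEBUG: min(653, 684) = 653.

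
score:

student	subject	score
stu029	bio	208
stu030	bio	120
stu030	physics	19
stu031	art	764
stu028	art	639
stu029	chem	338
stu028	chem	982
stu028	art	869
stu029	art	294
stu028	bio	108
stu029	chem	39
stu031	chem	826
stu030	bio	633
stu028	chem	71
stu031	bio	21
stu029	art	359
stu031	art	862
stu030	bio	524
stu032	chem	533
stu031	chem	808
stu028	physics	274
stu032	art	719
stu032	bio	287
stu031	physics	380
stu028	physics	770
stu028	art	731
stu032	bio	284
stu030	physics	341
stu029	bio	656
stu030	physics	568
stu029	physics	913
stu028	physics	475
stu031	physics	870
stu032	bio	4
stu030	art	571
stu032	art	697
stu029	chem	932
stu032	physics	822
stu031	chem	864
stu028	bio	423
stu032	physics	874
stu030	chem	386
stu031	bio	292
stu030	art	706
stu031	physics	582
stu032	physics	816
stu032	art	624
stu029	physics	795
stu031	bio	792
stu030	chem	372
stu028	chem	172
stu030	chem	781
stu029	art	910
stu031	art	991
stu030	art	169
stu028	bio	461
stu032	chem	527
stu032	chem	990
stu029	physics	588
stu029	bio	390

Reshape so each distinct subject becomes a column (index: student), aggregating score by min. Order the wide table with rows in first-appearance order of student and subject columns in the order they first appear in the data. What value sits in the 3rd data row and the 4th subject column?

With rows in first-appearance order of student, row 3 is student=stu031. subject columns in first-appearance order: bio, physics, art, chem; column 4 is chem.
Long rows with student=stu031, subject=chem: min(826, 808, 864) = 808.

808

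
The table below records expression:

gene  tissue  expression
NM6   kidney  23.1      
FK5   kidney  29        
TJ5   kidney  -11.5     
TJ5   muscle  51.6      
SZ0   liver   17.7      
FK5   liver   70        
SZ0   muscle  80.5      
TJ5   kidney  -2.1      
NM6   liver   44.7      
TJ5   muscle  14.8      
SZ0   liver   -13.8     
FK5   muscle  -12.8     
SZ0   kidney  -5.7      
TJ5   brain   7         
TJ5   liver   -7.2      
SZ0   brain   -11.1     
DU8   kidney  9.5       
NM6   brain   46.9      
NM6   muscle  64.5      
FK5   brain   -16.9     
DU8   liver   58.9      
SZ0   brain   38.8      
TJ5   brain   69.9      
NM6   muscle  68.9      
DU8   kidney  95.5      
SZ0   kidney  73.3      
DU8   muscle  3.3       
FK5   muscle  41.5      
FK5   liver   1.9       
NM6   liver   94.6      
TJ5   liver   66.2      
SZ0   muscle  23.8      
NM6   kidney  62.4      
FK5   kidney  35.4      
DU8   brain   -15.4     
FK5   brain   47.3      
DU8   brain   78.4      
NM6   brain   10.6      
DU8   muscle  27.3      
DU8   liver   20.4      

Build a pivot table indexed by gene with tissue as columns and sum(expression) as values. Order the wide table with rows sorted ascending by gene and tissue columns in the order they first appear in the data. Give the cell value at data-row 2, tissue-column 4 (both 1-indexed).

30.4

With rows sorted ascending by gene, row 2 is gene=FK5. tissue columns in first-appearance order: kidney, muscle, liver, brain; column 4 is brain.
Long rows with gene=FK5, tissue=brain: -16.9 + 47.3 = 30.4.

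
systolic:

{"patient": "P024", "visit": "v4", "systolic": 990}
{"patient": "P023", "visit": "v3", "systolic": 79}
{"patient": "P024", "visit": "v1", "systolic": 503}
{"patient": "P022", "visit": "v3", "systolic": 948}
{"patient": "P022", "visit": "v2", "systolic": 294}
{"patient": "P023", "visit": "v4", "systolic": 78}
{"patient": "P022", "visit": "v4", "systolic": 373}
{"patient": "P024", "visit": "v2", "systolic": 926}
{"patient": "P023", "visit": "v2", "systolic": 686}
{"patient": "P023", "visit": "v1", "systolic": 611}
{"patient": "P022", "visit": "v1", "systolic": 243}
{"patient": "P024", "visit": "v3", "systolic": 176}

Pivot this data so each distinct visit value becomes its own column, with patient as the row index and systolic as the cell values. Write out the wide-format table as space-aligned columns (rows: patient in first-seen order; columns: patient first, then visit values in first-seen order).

Columns: patient plus the 4 distinct visit values (v4, v3, v1, v2).
For example, row P024 column v4 takes systolic=990 from the long row (P024, v4).

patient  v4   v3   v1   v2 
P024     990  176  503  926
P023     78   79   611  686
P022     373  948  243  294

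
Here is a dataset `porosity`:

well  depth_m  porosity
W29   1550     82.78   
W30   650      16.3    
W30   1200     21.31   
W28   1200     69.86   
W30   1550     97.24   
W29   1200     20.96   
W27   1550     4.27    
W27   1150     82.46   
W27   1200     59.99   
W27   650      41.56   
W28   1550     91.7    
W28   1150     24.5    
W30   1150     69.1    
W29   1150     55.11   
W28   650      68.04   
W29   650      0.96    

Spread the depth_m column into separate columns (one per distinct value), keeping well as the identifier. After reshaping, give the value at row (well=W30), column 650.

16.3

Wide layout: rows indexed by well, columns are the 4 distinct depth_m values (1550, 650, 1200, 1150).
Cell (well=W30, depth_m=650) draws from the long row where well=W30 and depth_m=650, which has porosity=16.3.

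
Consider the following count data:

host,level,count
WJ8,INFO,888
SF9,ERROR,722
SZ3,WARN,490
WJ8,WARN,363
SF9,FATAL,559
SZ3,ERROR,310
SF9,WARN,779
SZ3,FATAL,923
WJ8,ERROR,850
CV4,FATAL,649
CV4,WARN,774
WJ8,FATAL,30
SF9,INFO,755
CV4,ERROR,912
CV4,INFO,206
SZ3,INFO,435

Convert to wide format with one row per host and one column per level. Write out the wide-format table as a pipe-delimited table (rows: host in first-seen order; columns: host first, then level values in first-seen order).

Columns: host plus the 4 distinct level values (INFO, ERROR, WARN, FATAL).
For example, row WJ8 column INFO takes count=888 from the long row (WJ8, INFO).

| host | INFO | ERROR | WARN | FATAL |
| WJ8 | 888 | 850 | 363 | 30 |
| SF9 | 755 | 722 | 779 | 559 |
| SZ3 | 435 | 310 | 490 | 923 |
| CV4 | 206 | 912 | 774 | 649 |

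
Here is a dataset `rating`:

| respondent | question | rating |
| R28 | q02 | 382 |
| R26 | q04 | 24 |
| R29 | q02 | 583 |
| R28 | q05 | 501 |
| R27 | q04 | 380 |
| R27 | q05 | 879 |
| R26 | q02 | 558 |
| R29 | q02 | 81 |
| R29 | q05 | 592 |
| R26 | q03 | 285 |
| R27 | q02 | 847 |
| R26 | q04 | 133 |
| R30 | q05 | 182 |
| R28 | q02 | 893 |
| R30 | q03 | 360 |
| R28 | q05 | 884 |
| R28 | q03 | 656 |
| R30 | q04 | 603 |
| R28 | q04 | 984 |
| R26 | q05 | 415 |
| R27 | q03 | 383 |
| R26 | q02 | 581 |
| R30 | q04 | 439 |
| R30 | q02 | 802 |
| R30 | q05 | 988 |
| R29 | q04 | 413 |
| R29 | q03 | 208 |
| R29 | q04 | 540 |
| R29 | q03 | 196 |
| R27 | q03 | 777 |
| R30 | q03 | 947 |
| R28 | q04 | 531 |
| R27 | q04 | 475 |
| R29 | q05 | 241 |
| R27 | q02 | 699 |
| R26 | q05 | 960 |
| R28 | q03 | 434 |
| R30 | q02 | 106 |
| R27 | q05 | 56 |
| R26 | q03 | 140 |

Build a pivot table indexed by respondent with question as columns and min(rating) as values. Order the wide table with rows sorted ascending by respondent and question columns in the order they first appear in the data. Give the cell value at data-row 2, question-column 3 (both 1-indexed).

56

With rows sorted ascending by respondent, row 2 is respondent=R27. question columns in first-appearance order: q02, q04, q05, q03; column 3 is q05.
Long rows with respondent=R27, question=q05: min(879, 56) = 56.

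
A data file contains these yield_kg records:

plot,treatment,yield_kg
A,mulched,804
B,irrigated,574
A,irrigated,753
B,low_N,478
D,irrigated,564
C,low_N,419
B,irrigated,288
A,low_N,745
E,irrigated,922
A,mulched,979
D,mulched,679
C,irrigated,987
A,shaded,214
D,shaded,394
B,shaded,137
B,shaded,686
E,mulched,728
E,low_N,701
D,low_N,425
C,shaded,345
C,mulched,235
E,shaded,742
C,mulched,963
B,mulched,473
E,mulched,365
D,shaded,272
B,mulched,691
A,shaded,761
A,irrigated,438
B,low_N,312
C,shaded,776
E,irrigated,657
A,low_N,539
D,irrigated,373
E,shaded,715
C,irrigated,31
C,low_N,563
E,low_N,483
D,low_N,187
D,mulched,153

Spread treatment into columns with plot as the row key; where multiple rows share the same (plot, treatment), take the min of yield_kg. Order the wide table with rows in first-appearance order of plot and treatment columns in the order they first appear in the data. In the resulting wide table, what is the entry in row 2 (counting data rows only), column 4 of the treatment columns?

With rows in first-appearance order of plot, row 2 is plot=B. treatment columns in first-appearance order: mulched, irrigated, low_N, shaded; column 4 is shaded.
Long rows with plot=B, treatment=shaded: min(137, 686) = 137.

137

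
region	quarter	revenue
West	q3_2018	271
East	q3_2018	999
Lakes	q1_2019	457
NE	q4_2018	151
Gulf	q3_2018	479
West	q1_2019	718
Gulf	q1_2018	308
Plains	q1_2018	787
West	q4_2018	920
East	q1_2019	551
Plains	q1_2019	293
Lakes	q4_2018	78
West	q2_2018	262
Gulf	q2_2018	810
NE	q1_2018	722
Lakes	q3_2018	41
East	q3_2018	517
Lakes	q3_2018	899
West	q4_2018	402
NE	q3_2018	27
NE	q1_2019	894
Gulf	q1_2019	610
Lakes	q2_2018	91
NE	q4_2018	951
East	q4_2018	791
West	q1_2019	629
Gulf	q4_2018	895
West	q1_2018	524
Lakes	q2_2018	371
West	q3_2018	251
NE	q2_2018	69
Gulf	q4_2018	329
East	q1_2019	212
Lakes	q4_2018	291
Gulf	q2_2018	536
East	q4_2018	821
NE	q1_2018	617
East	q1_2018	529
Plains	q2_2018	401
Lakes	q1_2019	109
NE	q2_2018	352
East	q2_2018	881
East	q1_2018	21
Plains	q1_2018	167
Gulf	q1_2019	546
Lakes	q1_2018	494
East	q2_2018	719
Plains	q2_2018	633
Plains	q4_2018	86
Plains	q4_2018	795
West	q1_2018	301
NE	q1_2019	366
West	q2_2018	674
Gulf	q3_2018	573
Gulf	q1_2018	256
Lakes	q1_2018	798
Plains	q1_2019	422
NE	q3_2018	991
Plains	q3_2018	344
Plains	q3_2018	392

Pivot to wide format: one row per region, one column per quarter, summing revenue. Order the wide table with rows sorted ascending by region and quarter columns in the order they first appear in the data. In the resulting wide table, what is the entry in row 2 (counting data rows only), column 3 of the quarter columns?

With rows sorted ascending by region, row 2 is region=Gulf. quarter columns in first-appearance order: q3_2018, q1_2019, q4_2018, q1_2018, q2_2018; column 3 is q4_2018.
Long rows with region=Gulf, quarter=q4_2018: 895 + 329 = 1224.

1224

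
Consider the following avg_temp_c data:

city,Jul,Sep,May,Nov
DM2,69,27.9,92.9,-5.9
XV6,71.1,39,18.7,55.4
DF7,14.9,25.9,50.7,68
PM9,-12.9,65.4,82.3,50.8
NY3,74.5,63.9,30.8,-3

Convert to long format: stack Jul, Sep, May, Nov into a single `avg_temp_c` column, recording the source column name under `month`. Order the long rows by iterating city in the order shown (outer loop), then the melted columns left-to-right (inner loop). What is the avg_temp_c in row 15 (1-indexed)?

82.3

20 rows total (5 × 4). Row 15: index ⌊(15-1)/4⌋ = 3 into city → PM9; (15-1) mod 4 = 2 into the melted columns → May.
So row 15 is (PM9, May, 82.3); avg_temp_c = 82.3.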